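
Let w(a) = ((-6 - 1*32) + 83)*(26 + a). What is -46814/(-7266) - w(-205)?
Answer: 29287222/3633 ≈ 8061.4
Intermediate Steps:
w(a) = 1170 + 45*a (w(a) = ((-6 - 32) + 83)*(26 + a) = (-38 + 83)*(26 + a) = 45*(26 + a) = 1170 + 45*a)
-46814/(-7266) - w(-205) = -46814/(-7266) - (1170 + 45*(-205)) = -46814*(-1/7266) - (1170 - 9225) = 23407/3633 - 1*(-8055) = 23407/3633 + 8055 = 29287222/3633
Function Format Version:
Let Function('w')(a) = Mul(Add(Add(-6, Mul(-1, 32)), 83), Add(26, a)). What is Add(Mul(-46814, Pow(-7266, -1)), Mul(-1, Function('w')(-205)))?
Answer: Rational(29287222, 3633) ≈ 8061.4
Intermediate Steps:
Function('w')(a) = Add(1170, Mul(45, a)) (Function('w')(a) = Mul(Add(Add(-6, -32), 83), Add(26, a)) = Mul(Add(-38, 83), Add(26, a)) = Mul(45, Add(26, a)) = Add(1170, Mul(45, a)))
Add(Mul(-46814, Pow(-7266, -1)), Mul(-1, Function('w')(-205))) = Add(Mul(-46814, Pow(-7266, -1)), Mul(-1, Add(1170, Mul(45, -205)))) = Add(Mul(-46814, Rational(-1, 7266)), Mul(-1, Add(1170, -9225))) = Add(Rational(23407, 3633), Mul(-1, -8055)) = Add(Rational(23407, 3633), 8055) = Rational(29287222, 3633)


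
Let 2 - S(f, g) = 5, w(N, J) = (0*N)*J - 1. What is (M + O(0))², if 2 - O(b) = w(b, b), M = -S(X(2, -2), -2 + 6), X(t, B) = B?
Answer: 36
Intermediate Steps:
w(N, J) = -1 (w(N, J) = 0*J - 1 = 0 - 1 = -1)
S(f, g) = -3 (S(f, g) = 2 - 1*5 = 2 - 5 = -3)
M = 3 (M = -1*(-3) = 3)
O(b) = 3 (O(b) = 2 - 1*(-1) = 2 + 1 = 3)
(M + O(0))² = (3 + 3)² = 6² = 36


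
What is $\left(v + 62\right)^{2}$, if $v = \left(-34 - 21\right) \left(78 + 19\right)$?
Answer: $27804529$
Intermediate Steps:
$v = -5335$ ($v = \left(-55\right) 97 = -5335$)
$\left(v + 62\right)^{2} = \left(-5335 + 62\right)^{2} = \left(-5273\right)^{2} = 27804529$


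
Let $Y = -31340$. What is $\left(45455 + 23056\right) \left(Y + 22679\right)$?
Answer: $-593373771$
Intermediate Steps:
$\left(45455 + 23056\right) \left(Y + 22679\right) = \left(45455 + 23056\right) \left(-31340 + 22679\right) = 68511 \left(-8661\right) = -593373771$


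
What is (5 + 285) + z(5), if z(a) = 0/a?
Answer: 290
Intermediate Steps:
z(a) = 0
(5 + 285) + z(5) = (5 + 285) + 0 = 290 + 0 = 290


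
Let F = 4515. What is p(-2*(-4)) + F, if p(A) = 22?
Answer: 4537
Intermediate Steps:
p(-2*(-4)) + F = 22 + 4515 = 4537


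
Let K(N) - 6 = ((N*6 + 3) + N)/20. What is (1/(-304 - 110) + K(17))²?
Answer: 156775441/1071225 ≈ 146.35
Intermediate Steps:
K(N) = 123/20 + 7*N/20 (K(N) = 6 + ((N*6 + 3) + N)/20 = 6 + ((6*N + 3) + N)*(1/20) = 6 + ((3 + 6*N) + N)*(1/20) = 6 + (3 + 7*N)*(1/20) = 6 + (3/20 + 7*N/20) = 123/20 + 7*N/20)
(1/(-304 - 110) + K(17))² = (1/(-304 - 110) + (123/20 + (7/20)*17))² = (1/(-414) + (123/20 + 119/20))² = (-1/414 + 121/10)² = (12521/1035)² = 156775441/1071225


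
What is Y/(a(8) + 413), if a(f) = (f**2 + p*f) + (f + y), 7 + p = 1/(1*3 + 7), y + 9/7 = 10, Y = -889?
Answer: -31115/15348 ≈ -2.0273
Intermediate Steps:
y = 61/7 (y = -9/7 + 10 = 61/7 ≈ 8.7143)
p = -69/10 (p = -7 + 1/(1*3 + 7) = -7 + 1/(3 + 7) = -7 + 1/10 = -69/10 ≈ -6.9000)
a(f) = 61/7 + f**2 - 59*f/10 (a(f) = (f**2 - 69*f/10) + (f + 61/7) = (f**2 - 69*f/10) + (61/7 + f) = 61/7 + f**2 - 59*f/10)
Y/(a(8) + 413) = -889/((61/7 + 8**2 - 59/10*8) + 413) = -889/((61/7 + 64 - 236/5) + 413) = -889/(893/35 + 413) = -889/15348/35 = -889*35/15348 = -31115/15348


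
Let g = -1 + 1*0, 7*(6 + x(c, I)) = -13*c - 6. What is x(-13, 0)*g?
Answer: -121/7 ≈ -17.286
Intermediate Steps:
x(c, I) = -48/7 - 13*c/7 (x(c, I) = -6 + (-13*c - 6)/7 = -6 + (-6 - 13*c)/7 = -6 + (-6/7 - 13*c/7) = -48/7 - 13*c/7)
g = -1 (g = -1 + 0 = -1)
x(-13, 0)*g = (-48/7 - 13/7*(-13))*(-1) = (-48/7 + 169/7)*(-1) = (121/7)*(-1) = -121/7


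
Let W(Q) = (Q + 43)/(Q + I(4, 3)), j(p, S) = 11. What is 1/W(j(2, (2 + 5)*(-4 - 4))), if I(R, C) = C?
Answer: 7/27 ≈ 0.25926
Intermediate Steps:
W(Q) = (43 + Q)/(3 + Q) (W(Q) = (Q + 43)/(Q + 3) = (43 + Q)/(3 + Q))
1/W(j(2, (2 + 5)*(-4 - 4))) = 1/((43 + 11)/(3 + 11)) = 1/(54/14) = 1/((1/14)*54) = 1/(27/7) = 7/27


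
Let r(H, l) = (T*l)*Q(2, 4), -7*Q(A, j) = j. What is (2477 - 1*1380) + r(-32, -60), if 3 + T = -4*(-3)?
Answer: 9839/7 ≈ 1405.6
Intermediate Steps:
Q(A, j) = -j/7
T = 9 (T = -3 - 4*(-3) = -3 + 12 = 9)
r(H, l) = -36*l/7 (r(H, l) = (9*l)*(-⅐*4) = (9*l)*(-4/7) = -36*l/7)
(2477 - 1*1380) + r(-32, -60) = (2477 - 1*1380) - 36/7*(-60) = (2477 - 1380) + 2160/7 = 1097 + 2160/7 = 9839/7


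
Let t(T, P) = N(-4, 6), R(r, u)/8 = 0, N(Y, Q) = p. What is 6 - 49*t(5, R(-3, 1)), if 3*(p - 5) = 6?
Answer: -337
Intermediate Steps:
p = 7 (p = 5 + (1/3)*6 = 5 + 2 = 7)
N(Y, Q) = 7
R(r, u) = 0 (R(r, u) = 8*0 = 0)
t(T, P) = 7
6 - 49*t(5, R(-3, 1)) = 6 - 49*7 = 6 - 343 = -337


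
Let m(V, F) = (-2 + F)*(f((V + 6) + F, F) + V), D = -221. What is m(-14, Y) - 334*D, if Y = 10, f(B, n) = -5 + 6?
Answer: 73710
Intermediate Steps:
f(B, n) = 1
m(V, F) = (1 + V)*(-2 + F) (m(V, F) = (-2 + F)*(1 + V) = (1 + V)*(-2 + F))
m(-14, Y) - 334*D = (-2 + 10 - 2*(-14) + 10*(-14)) - 334*(-221) = (-2 + 10 + 28 - 140) + 73814 = -104 + 73814 = 73710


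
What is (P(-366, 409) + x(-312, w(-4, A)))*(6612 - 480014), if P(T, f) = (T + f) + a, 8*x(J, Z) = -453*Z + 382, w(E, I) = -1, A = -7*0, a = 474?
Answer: -1176640671/4 ≈ -2.9416e+8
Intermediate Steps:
A = 0
x(J, Z) = 191/4 - 453*Z/8 (x(J, Z) = (-453*Z + 382)/8 = (382 - 453*Z)/8 = 191/4 - 453*Z/8)
P(T, f) = 474 + T + f (P(T, f) = (T + f) + 474 = 474 + T + f)
(P(-366, 409) + x(-312, w(-4, A)))*(6612 - 480014) = ((474 - 366 + 409) + (191/4 - 453/8*(-1)))*(6612 - 480014) = (517 + (191/4 + 453/8))*(-473402) = (517 + 835/8)*(-473402) = (4971/8)*(-473402) = -1176640671/4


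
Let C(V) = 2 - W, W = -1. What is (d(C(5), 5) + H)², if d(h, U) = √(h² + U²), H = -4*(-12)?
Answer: (48 + √34)² ≈ 2897.8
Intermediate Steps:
H = 48
C(V) = 3 (C(V) = 2 - 1*(-1) = 2 + 1 = 3)
d(h, U) = √(U² + h²)
(d(C(5), 5) + H)² = (√(5² + 3²) + 48)² = (√(25 + 9) + 48)² = (√34 + 48)² = (48 + √34)²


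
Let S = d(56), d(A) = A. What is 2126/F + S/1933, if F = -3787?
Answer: -3897486/7320271 ≈ -0.53242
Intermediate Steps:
S = 56
2126/F + S/1933 = 2126/(-3787) + 56/1933 = 2126*(-1/3787) + 56*(1/1933) = -2126/3787 + 56/1933 = -3897486/7320271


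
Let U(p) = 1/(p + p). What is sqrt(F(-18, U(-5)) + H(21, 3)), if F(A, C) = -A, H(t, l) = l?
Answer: sqrt(21) ≈ 4.5826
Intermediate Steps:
U(p) = 1/(2*p)
sqrt(F(-18, U(-5)) + H(21, 3)) = sqrt(-1*(-18) + 3) = sqrt(18 + 3) = sqrt(21)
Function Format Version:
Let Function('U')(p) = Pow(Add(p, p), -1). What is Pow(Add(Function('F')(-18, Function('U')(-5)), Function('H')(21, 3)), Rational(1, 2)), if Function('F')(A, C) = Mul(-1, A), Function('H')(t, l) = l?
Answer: Pow(21, Rational(1, 2)) ≈ 4.5826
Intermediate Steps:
Function('U')(p) = Mul(Rational(1, 2), Pow(p, -1)) (Function('U')(p) = Pow(Mul(2, p), -1) = Mul(Rational(1, 2), Pow(p, -1)))
Pow(Add(Function('F')(-18, Function('U')(-5)), Function('H')(21, 3)), Rational(1, 2)) = Pow(Add(Mul(-1, -18), 3), Rational(1, 2)) = Pow(Add(18, 3), Rational(1, 2)) = Pow(21, Rational(1, 2))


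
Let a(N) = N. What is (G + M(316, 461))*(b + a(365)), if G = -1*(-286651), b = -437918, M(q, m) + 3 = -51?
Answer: -125401377141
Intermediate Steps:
M(q, m) = -54 (M(q, m) = -3 - 51 = -54)
G = 286651
(G + M(316, 461))*(b + a(365)) = (286651 - 54)*(-437918 + 365) = 286597*(-437553) = -125401377141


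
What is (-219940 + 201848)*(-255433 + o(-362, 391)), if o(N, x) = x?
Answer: 4614219864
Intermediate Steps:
(-219940 + 201848)*(-255433 + o(-362, 391)) = (-219940 + 201848)*(-255433 + 391) = -18092*(-255042) = 4614219864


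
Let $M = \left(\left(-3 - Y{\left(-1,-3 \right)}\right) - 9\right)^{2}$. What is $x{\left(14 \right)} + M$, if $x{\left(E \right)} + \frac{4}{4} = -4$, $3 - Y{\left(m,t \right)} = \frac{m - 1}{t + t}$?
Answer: $\frac{1891}{9} \approx 210.11$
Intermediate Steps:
$Y{\left(m,t \right)} = 3 - \frac{-1 + m}{2 t}$ ($Y{\left(m,t \right)} = 3 - \frac{m - 1}{t + t} = 3 - \frac{-1 + m}{2 t}$)
$x{\left(E \right)} = -5$ ($x{\left(E \right)} = -1 - 4 = -5$)
$M = \frac{1936}{9}$ ($M = \left(\left(-3 - \frac{1 - -1 + 6 \left(-3\right)}{2 \left(-3\right)}\right) - 9\right)^{2} = \left(\left(-3 - \frac{1}{2} \left(- \frac{1}{3}\right) \left(1 + 1 - 18\right)\right) - 9\right)^{2} = \left(\left(-3 - \frac{1}{2} \left(- \frac{1}{3}\right) \left(-16\right)\right) - 9\right)^{2} = \left(\left(-3 - \frac{8}{3}\right) - 9\right)^{2} = \left(- \frac{17}{3} - 9\right)^{2} = \left(- \frac{44}{3}\right)^{2} = \frac{1936}{9} \approx 215.11$)
$x{\left(14 \right)} + M = -5 + \frac{1936}{9} = \frac{1891}{9}$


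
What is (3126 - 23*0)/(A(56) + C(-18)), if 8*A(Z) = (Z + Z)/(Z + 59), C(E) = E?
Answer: -179745/1028 ≈ -174.85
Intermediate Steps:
A(Z) = Z/(4*(59 + Z)) (A(Z) = ((Z + Z)/(Z + 59))/8 = ((2*Z)/(59 + Z))/8 = (2*Z/(59 + Z))/8 = Z/(4*(59 + Z)))
(3126 - 23*0)/(A(56) + C(-18)) = (3126 - 23*0)/((¼)*56/(59 + 56) - 18) = (3126 + 0)/((¼)*56/115 - 18) = 3126/((¼)*56*(1/115) - 18) = 3126/(14/115 - 18) = 3126/(-2056/115) = 3126*(-115/2056) = -179745/1028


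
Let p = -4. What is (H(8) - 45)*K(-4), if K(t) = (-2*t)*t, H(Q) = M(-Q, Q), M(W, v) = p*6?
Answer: 2208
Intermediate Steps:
M(W, v) = -24 (M(W, v) = -4*6 = -24)
H(Q) = -24
K(t) = -2*t²
(H(8) - 45)*K(-4) = (-24 - 45)*(-2*(-4)²) = -(-138)*16 = -69*(-32) = 2208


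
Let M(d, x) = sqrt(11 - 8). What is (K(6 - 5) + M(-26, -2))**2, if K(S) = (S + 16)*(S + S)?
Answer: (34 + sqrt(3))**2 ≈ 1276.8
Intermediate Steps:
K(S) = 2*S*(16 + S) (K(S) = (16 + S)*(2*S) = 2*S*(16 + S))
M(d, x) = sqrt(3)
(K(6 - 5) + M(-26, -2))**2 = (2*(6 - 5)*(16 + (6 - 5)) + sqrt(3))**2 = (2*1*(16 + 1) + sqrt(3))**2 = (2*1*17 + sqrt(3))**2 = (34 + sqrt(3))**2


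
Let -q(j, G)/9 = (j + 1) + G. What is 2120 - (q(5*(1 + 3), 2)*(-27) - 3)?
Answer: -3466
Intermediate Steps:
q(j, G) = -9 - 9*G - 9*j (q(j, G) = -9*((j + 1) + G) = -9*((1 + j) + G) = -9*(1 + G + j) = -9 - 9*G - 9*j)
2120 - (q(5*(1 + 3), 2)*(-27) - 3) = 2120 - ((-9 - 9*2 - 45*(1 + 3))*(-27) - 3) = 2120 - ((-9 - 18 - 45*4)*(-27) - 3) = 2120 - ((-9 - 18 - 9*20)*(-27) - 3) = 2120 - ((-9 - 18 - 180)*(-27) - 3) = 2120 - (-207*(-27) - 3) = 2120 - (5589 - 3) = 2120 - 1*5586 = 2120 - 5586 = -3466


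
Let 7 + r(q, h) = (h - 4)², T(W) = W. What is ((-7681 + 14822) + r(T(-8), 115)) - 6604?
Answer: 12851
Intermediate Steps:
r(q, h) = -7 + (-4 + h)² (r(q, h) = -7 + (h - 4)² = -7 + (-4 + h)²)
((-7681 + 14822) + r(T(-8), 115)) - 6604 = ((-7681 + 14822) + (-7 + (-4 + 115)²)) - 6604 = (7141 + (-7 + 111²)) - 6604 = (7141 + (-7 + 12321)) - 6604 = (7141 + 12314) - 6604 = 19455 - 6604 = 12851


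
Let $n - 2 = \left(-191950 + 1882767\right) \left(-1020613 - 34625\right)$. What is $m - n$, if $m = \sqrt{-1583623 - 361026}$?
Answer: $1784214349444 + i \sqrt{1944649} \approx 1.7842 \cdot 10^{12} + 1394.5 i$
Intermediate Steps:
$m = i \sqrt{1944649}$ ($m = \sqrt{-1944649} = i \sqrt{1944649} \approx 1394.5 i$)
$n = -1784214349444$ ($n = 2 + \left(-191950 + 1882767\right) \left(-1020613 - 34625\right) = 2 + 1690817 \left(-1055238\right) = 2 - 1784214349446 = -1784214349444$)
$m - n = i \sqrt{1944649} - -1784214349444 = i \sqrt{1944649} + 1784214349444 = 1784214349444 + i \sqrt{1944649}$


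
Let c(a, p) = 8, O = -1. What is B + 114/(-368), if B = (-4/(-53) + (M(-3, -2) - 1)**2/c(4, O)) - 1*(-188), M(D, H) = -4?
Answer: 930783/4876 ≈ 190.89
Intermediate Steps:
B = 81069/424 (B = (-4/(-53) + (-4 - 1)**2/8) - 1*(-188) = (-4*(-1/53) + (-5)**2*(1/8)) + 188 = (4/53 + 25*(1/8)) + 188 = (4/53 + 25/8) + 188 = 1357/424 + 188 = 81069/424 ≈ 191.20)
B + 114/(-368) = 81069/424 + 114/(-368) = 81069/424 - 1/368*114 = 81069/424 - 57/184 = 930783/4876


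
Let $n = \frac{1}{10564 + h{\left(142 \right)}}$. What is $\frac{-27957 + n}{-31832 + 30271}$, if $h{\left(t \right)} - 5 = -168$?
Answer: $\frac{41540108}{2319423} \approx 17.91$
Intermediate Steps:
$h{\left(t \right)} = -163$ ($h{\left(t \right)} = 5 - 168 = -163$)
$n = \frac{1}{10401}$ ($n = \frac{1}{10564 - 163} = \frac{1}{10401} \approx 9.6145 \cdot 10^{-5}$)
$\frac{-27957 + n}{-31832 + 30271} = \frac{-27957 + \frac{1}{10401}}{-31832 + 30271} = - \frac{290780756}{10401 \left(-1561\right)} = \left(- \frac{290780756}{10401}\right) \left(- \frac{1}{1561}\right) = \frac{41540108}{2319423}$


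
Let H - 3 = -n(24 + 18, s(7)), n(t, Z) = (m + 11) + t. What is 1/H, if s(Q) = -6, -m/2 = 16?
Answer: -1/18 ≈ -0.055556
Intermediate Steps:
m = -32 (m = -2*16 = -32)
n(t, Z) = -21 + t (n(t, Z) = (-32 + 11) + t = -21 + t)
H = -18 (H = 3 - (-21 + (24 + 18)) = 3 - (-21 + 42) = 3 - 1*21 = 3 - 21 = -18)
1/H = 1/(-18) = -1/18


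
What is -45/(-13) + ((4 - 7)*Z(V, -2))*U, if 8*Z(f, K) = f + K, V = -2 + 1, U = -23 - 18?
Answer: -4437/104 ≈ -42.663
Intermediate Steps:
U = -41
V = -1
Z(f, K) = K/8 + f/8 (Z(f, K) = (f + K)/8 = (K + f)/8 = K/8 + f/8)
-45/(-13) + ((4 - 7)*Z(V, -2))*U = -45/(-13) + ((4 - 7)*((⅛)*(-2) + (⅛)*(-1)))*(-41) = -45*(-1/13) - 3*(-¼ - ⅛)*(-41) = 45/13 - 3*(-3/8)*(-41) = 45/13 + (9/8)*(-41) = 45/13 - 369/8 = -4437/104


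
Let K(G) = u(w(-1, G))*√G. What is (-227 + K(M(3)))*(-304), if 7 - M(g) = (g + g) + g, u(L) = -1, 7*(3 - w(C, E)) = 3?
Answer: 69008 + 304*I*√2 ≈ 69008.0 + 429.92*I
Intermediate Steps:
w(C, E) = 18/7 (w(C, E) = 3 - ⅐*3 = 3 - 3/7 = 18/7)
M(g) = 7 - 3*g (M(g) = 7 - ((g + g) + g) = 7 - (2*g + g) = 7 - 3*g)
K(G) = -√G
(-227 + K(M(3)))*(-304) = (-227 - √(7 - 3*3))*(-304) = (-227 - √(7 - 9))*(-304) = (-227 - √(-2))*(-304) = (-227 - I*√2)*(-304) = 69008 + 304*I*√2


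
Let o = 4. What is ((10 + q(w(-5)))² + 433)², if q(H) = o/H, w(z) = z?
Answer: 167469481/625 ≈ 2.6795e+5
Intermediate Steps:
q(H) = 4/H
((10 + q(w(-5)))² + 433)² = ((10 + 4/(-5))² + 433)² = ((10 + 4*(-⅕))² + 433)² = ((10 - ⅘)² + 433)² = ((46/5)² + 433)² = (2116/25 + 433)² = (12941/25)² = 167469481/625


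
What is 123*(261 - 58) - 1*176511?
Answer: -151542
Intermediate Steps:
123*(261 - 58) - 1*176511 = 123*203 - 176511 = 24969 - 176511 = -151542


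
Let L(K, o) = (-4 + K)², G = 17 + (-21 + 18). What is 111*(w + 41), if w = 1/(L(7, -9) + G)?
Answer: 104784/23 ≈ 4555.8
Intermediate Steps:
G = 14 (G = 17 - 3 = 14)
w = 1/23 (w = 1/((-4 + 7)² + 14) = 1/(3² + 14) = 1/(9 + 14) = 1/23 ≈ 0.043478)
111*(w + 41) = 111*(1/23 + 41) = 111*(944/23) = 104784/23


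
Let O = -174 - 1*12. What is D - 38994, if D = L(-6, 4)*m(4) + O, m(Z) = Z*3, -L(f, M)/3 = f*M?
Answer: -38316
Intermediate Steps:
L(f, M) = -3*M*f (L(f, M) = -3*f*M = -3*M*f)
O = -186 (O = -174 - 12 = -186)
m(Z) = 3*Z
D = 678 (D = (-3*4*(-6))*(3*4) - 186 = 72*12 - 186 = 864 - 186 = 678)
D - 38994 = 678 - 38994 = -38316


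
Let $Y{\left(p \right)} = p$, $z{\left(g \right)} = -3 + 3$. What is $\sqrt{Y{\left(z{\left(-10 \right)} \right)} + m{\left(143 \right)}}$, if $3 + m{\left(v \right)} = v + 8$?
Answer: $2 \sqrt{37} \approx 12.166$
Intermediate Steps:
$z{\left(g \right)} = 0$
$m{\left(v \right)} = 5 + v$ ($m{\left(v \right)} = -3 + \left(v + 8\right) = -3 + \left(8 + v\right) = 5 + v$)
$\sqrt{Y{\left(z{\left(-10 \right)} \right)} + m{\left(143 \right)}} = \sqrt{0 + \left(5 + 143\right)} = \sqrt{0 + 148} = \sqrt{148} = 2 \sqrt{37}$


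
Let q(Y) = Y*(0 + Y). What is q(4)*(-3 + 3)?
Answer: 0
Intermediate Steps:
q(Y) = Y² (q(Y) = Y*Y = Y²)
q(4)*(-3 + 3) = 4²*(-3 + 3) = 16*0 = 0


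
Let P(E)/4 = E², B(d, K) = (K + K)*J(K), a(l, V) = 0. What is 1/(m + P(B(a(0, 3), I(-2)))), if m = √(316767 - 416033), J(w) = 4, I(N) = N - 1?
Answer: 1152/2703841 - I*√99266/5407682 ≈ 0.00042606 - 5.8262e-5*I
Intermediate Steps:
I(N) = -1 + N
B(d, K) = 8*K (B(d, K) = (K + K)*4 = (2*K)*4 = 8*K)
m = I*√99266 (m = √(-99266) = I*√99266 ≈ 315.06*I)
P(E) = 4*E²
1/(m + P(B(a(0, 3), I(-2)))) = 1/(I*√99266 + 4*(8*(-1 - 2))²) = 1/(I*√99266 + 4*(8*(-3))²) = 1/(I*√99266 + 4*(-24)²) = 1/(I*√99266 + 4*576) = 1/(I*√99266 + 2304) = 1/(2304 + I*√99266)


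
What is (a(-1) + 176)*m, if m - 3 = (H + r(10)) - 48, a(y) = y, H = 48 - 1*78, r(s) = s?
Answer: -11375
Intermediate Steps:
H = -30 (H = 48 - 78 = -30)
m = -65 (m = 3 + ((-30 + 10) - 48) = 3 + (-20 - 48) = 3 - 68 = -65)
(a(-1) + 176)*m = (-1 + 176)*(-65) = 175*(-65) = -11375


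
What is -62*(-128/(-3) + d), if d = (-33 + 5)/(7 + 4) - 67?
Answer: 54994/33 ≈ 1666.5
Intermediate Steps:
d = -765/11 (d = -28/11 - 67 = -765/11 ≈ -69.545)
-62*(-128/(-3) + d) = -62*(-128/(-3) - 765/11) = -62*(-128*(-1/3) - 765/11) = -62*(128/3 - 765/11) = -62*(-887/33) = 54994/33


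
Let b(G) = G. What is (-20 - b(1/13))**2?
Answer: 68121/169 ≈ 403.08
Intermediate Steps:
(-20 - b(1/13))**2 = (-20 - 1/13)**2 = (-261/13)**2 = 68121/169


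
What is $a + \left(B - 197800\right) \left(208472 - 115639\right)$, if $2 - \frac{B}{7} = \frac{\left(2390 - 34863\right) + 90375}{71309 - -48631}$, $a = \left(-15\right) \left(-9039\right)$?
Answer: $- \frac{1101123914472691}{59970} \approx -1.8361 \cdot 10^{10}$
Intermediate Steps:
$a = 135585$
$B = \frac{636923}{59970}$ ($B = 14 - 7 \frac{\left(2390 - 34863\right) + 90375}{71309 - -48631} = 14 - 7 \frac{\left(2390 - 34863\right) + 90375}{71309 + \left(-14032 + 62663\right)} = 14 - 7 \frac{-32473 + 90375}{71309 + 48631} = 14 - 7 \cdot \frac{57902}{119940} = 14 - 7 \cdot 57902 \cdot \frac{1}{119940} = 14 - \frac{202657}{59970} = \frac{636923}{59970} \approx 10.621$)
$a + \left(B - 197800\right) \left(208472 - 115639\right) = 135585 + \left(\frac{636923}{59970} - 197800\right) \left(208472 - 115639\right) = 135585 - \frac{1101132045505141}{59970} = - \frac{1101123914472691}{59970}$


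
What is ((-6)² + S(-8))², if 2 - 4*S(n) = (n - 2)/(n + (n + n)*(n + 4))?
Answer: 16752649/12544 ≈ 1335.5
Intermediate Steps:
S(n) = ½ - (-2 + n)/(4*(n + 2*n*(4 + n))) (S(n) = ½ - (n - 2)/(4*(n + (n + n)*(n + 4))) = ½ - (-2 + n)/(4*(n + (2*n)*(4 + n))) = ½ - (-2 + n)/(4*(n + 2*n*(4 + n))))
((-6)² + S(-8))² = ((-6)² + (¼)*(2 + 4*(-8)² + 17*(-8))/(-8*(9 + 2*(-8))))² = (36 + (¼)*(-⅛)*(2 + 4*64 - 136)/(9 - 16))² = (36 + (¼)*(-⅛)*(2 + 256 - 136)/(-7))² = (36 + (¼)*(-⅛)*(-⅐)*122)² = (36 + 61/112)² = (4093/112)² = 16752649/12544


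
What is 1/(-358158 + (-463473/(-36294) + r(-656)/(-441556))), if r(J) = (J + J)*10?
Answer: -58064614/20795562812819 ≈ -2.7922e-6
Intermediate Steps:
r(J) = 20*J (r(J) = (2*J)*10 = 20*J)
1/(-358158 + (-463473/(-36294) + r(-656)/(-441556))) = 1/(-358158 + (-463473/(-36294) + (20*(-656))/(-441556))) = 1/(-358158 + (-463473*(-1/36294) - 13120*(-1/441556))) = 1/(-358158 + (6717/526 + 3280/110389)) = 1/(-358158 + 743208193/58064614) = 1/(-20795562812819/58064614) = -58064614/20795562812819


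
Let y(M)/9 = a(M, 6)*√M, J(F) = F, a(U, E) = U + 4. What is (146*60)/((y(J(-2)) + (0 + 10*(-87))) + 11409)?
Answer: 3419320/4113747 - 5840*I*√2/4113747 ≈ 0.83119 - 0.0020077*I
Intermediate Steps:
a(U, E) = 4 + U
y(M) = 9*√M*(4 + M) (y(M) = 9*((4 + M)*√M) = 9*(√M*(4 + M)) = 9*√M*(4 + M))
(146*60)/((y(J(-2)) + (0 + 10*(-87))) + 11409) = (146*60)/((9*√(-2)*(4 - 2) + (0 + 10*(-87))) + 11409) = 8760/((9*(I*√2)*2 + (0 - 870)) + 11409) = 8760/((18*I*√2 - 870) + 11409) = 8760/((-870 + 18*I*√2) + 11409) = 8760/(10539 + 18*I*√2)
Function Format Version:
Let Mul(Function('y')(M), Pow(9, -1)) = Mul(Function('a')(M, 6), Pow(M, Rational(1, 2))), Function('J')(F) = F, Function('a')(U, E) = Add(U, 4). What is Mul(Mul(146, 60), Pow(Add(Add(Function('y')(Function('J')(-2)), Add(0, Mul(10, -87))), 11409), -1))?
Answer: Add(Rational(3419320, 4113747), Mul(Rational(-5840, 4113747), I, Pow(2, Rational(1, 2)))) ≈ Add(0.83119, Mul(-0.0020077, I))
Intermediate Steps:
Function('a')(U, E) = Add(4, U)
Function('y')(M) = Mul(9, Pow(M, Rational(1, 2)), Add(4, M)) (Function('y')(M) = Mul(9, Mul(Add(4, M), Pow(M, Rational(1, 2)))) = Mul(9, Mul(Pow(M, Rational(1, 2)), Add(4, M))) = Mul(9, Pow(M, Rational(1, 2)), Add(4, M)))
Mul(Mul(146, 60), Pow(Add(Add(Function('y')(Function('J')(-2)), Add(0, Mul(10, -87))), 11409), -1)) = Mul(Mul(146, 60), Pow(Add(Add(Mul(9, Pow(-2, Rational(1, 2)), Add(4, -2)), Add(0, Mul(10, -87))), 11409), -1)) = Mul(8760, Pow(Add(Add(Mul(9, Mul(I, Pow(2, Rational(1, 2))), 2), Add(0, -870)), 11409), -1)) = Mul(8760, Pow(Add(Add(Mul(18, I, Pow(2, Rational(1, 2))), -870), 11409), -1)) = Mul(8760, Pow(Add(Add(-870, Mul(18, I, Pow(2, Rational(1, 2)))), 11409), -1)) = Mul(8760, Pow(Add(10539, Mul(18, I, Pow(2, Rational(1, 2)))), -1))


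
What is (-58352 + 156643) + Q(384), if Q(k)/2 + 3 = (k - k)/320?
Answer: 98285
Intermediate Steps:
Q(k) = -6 (Q(k) = -6 + 2*((k - k)/320) = -6 + 2*(0*(1/320)) = -6 + 2*0 = -6 + 0 = -6)
(-58352 + 156643) + Q(384) = (-58352 + 156643) - 6 = 98291 - 6 = 98285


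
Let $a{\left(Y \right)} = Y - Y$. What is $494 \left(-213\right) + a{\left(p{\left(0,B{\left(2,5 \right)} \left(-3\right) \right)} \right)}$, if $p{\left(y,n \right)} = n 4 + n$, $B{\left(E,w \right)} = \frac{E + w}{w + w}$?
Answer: $-105222$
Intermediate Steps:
$B{\left(E,w \right)} = \frac{E + w}{2 w}$
$p{\left(y,n \right)} = 5 n$ ($p{\left(y,n \right)} = 4 n + n = 5 n$)
$a{\left(Y \right)} = 0$
$494 \left(-213\right) + a{\left(p{\left(0,B{\left(2,5 \right)} \left(-3\right) \right)} \right)} = 494 \left(-213\right) + 0 = -105222 + 0 = -105222$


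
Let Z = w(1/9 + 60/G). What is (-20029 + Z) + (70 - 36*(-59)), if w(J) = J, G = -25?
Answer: -802678/45 ≈ -17837.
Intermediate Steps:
Z = -103/45 (Z = 1/9 + 60/(-25) = 1*(⅑) + 60*(-1/25) = ⅑ - 12/5 = -103/45 ≈ -2.2889)
(-20029 + Z) + (70 - 36*(-59)) = (-20029 - 103/45) + (70 - 36*(-59)) = -901408/45 + (70 + 2124) = -901408/45 + 2194 = -802678/45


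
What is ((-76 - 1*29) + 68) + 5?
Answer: -32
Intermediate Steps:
((-76 - 1*29) + 68) + 5 = ((-76 - 29) + 68) + 5 = (-105 + 68) + 5 = -37 + 5 = -32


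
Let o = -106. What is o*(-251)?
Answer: 26606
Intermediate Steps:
o*(-251) = -106*(-251) = 26606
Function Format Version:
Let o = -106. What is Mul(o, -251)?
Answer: 26606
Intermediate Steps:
Mul(o, -251) = Mul(-106, -251) = 26606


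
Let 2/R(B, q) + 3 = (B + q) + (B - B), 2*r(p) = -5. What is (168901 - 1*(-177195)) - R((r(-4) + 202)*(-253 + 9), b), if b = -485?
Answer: 8508077969/24583 ≈ 3.4610e+5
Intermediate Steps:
r(p) = -5/2 (r(p) = (½)*(-5) = -5/2)
R(B, q) = 2/(-3 + B + q) (R(B, q) = 2/(-3 + ((B + q) + (B - B))) = 2/(-3 + ((B + q) + 0)) = 2/(-3 + (B + q)) = 2/(-3 + B + q))
(168901 - 1*(-177195)) - R((r(-4) + 202)*(-253 + 9), b) = (168901 - 1*(-177195)) - 2/(-3 + (-5/2 + 202)*(-253 + 9) - 485) = (168901 + 177195) - 2/(-3 + (399/2)*(-244) - 485) = 346096 - 2/(-3 - 48678 - 485) = 346096 - 2/(-49166) = 346096 - 2*(-1)/49166 = 346096 - 1*(-1/24583) = 346096 + 1/24583 = 8508077969/24583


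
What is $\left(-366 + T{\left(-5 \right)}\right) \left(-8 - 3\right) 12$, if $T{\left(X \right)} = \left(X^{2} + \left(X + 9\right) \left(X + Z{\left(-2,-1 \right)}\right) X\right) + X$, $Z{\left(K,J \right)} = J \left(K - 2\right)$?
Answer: $43032$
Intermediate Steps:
$Z{\left(K,J \right)} = J \left(-2 + K\right)$
$T{\left(X \right)} = X + X^{2} + X \left(4 + X\right) \left(9 + X\right)$ ($T{\left(X \right)} = \left(X^{2} + \left(X + 9\right) \left(X - \left(-2 - 2\right)\right) X\right) + X = \left(X^{2} + \left(9 + X\right) \left(X - -4\right) X\right) + X = \left(X^{2} + \left(9 + X\right) \left(X + 4\right) X\right) + X = \left(X^{2} + \left(9 + X\right) \left(4 + X\right) X\right) + X = \left(X^{2} + \left(4 + X\right) \left(9 + X\right) X\right) + X = \left(X^{2} + X \left(4 + X\right) \left(9 + X\right)\right) + X = X + X^{2} + X \left(4 + X\right) \left(9 + X\right)$)
$\left(-366 + T{\left(-5 \right)}\right) \left(-8 - 3\right) 12 = \left(-366 - 5 \left(37 + \left(-5\right)^{2} + 14 \left(-5\right)\right)\right) \left(-8 - 3\right) 12 = \left(-366 - 5 \left(37 + 25 - 70\right)\right) \left(\left(-11\right) 12\right) = \left(-366 - -40\right) \left(-132\right) = \left(-366 + 40\right) \left(-132\right) = \left(-326\right) \left(-132\right) = 43032$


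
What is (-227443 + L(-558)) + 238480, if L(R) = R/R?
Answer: 11038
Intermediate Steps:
L(R) = 1
(-227443 + L(-558)) + 238480 = (-227443 + 1) + 238480 = -227442 + 238480 = 11038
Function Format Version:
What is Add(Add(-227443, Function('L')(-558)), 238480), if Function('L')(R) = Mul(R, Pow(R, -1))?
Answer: 11038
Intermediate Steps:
Function('L')(R) = 1
Add(Add(-227443, Function('L')(-558)), 238480) = Add(Add(-227443, 1), 238480) = Add(-227442, 238480) = 11038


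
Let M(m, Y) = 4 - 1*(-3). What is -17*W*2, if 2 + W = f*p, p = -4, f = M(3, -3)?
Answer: 1020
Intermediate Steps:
M(m, Y) = 7 (M(m, Y) = 4 + 3 = 7)
f = 7
W = -30 (W = -2 + 7*(-4) = -2 - 28 = -30)
-17*W*2 = -17*(-30)*2 = 510*2 = 1020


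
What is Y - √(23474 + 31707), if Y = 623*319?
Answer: 198737 - √55181 ≈ 1.9850e+5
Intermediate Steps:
Y = 198737
Y - √(23474 + 31707) = 198737 - √(23474 + 31707) = 198737 - √55181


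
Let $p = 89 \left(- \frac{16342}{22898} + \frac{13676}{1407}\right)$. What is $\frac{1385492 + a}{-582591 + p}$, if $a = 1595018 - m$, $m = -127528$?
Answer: $- \frac{25033292688117}{4685948289805} \approx -5.3422$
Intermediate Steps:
$a = 1722546$ ($a = 1595018 - -127528 = 1595018 + 127528 = 1722546$)
$p = \frac{12912113503}{16108743}$ ($p = 89 \left(\left(-16342\right) \frac{1}{22898} + 13676 \cdot \frac{1}{1407}\right) = 89 \left(- \frac{8171}{11449} + \frac{13676}{1407}\right) = 89 \cdot \frac{145079927}{16108743} = \frac{12912113503}{16108743} \approx 801.56$)
$\frac{1385492 + a}{-582591 + p} = \frac{1385492 + 1722546}{-582591 + \frac{12912113503}{16108743}} = \frac{3108038}{- \frac{9371896579610}{16108743}} = 3108038 \left(- \frac{16108743}{9371896579610}\right) = - \frac{25033292688117}{4685948289805}$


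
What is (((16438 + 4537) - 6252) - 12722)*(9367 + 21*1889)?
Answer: 98121036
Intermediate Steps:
(((16438 + 4537) - 6252) - 12722)*(9367 + 21*1889) = ((20975 - 6252) - 12722)*(9367 + 39669) = (14723 - 12722)*49036 = 2001*49036 = 98121036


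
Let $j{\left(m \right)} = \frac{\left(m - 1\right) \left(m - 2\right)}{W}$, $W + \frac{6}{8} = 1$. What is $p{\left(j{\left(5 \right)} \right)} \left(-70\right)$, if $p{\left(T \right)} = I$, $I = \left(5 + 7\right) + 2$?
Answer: $-980$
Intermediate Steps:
$W = \frac{1}{4}$ ($W = - \frac{3}{4} + 1 = \frac{1}{4} \approx 0.25$)
$I = 14$ ($I = 12 + 2 = 14$)
$j{\left(m \right)} = 4 \left(-1 + m\right) \left(-2 + m\right)$ ($j{\left(m \right)} = \left(m - 1\right) \left(m - 2\right) \frac{1}{\frac{1}{4}} = \left(-1 + m\right) \left(-2 + m\right) 4 = 4 \left(-1 + m\right) \left(-2 + m\right)$)
$p{\left(T \right)} = 14$
$p{\left(j{\left(5 \right)} \right)} \left(-70\right) = 14 \left(-70\right) = -980$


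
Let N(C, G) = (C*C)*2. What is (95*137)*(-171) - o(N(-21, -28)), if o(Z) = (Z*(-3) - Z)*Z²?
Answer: 2742290307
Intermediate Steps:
N(C, G) = 2*C² (N(C, G) = C²*2 = 2*C²)
o(Z) = -4*Z³ (o(Z) = (-3*Z - Z)*Z² = (-4*Z)*Z² = -4*Z³)
(95*137)*(-171) - o(N(-21, -28)) = (95*137)*(-171) - (-4)*(2*(-21)²)³ = 13015*(-171) - (-4)*(2*441)³ = -2225565 - (-4)*882³ = -2225565 - (-4)*686128968 = -2225565 - 1*(-2744515872) = -2225565 + 2744515872 = 2742290307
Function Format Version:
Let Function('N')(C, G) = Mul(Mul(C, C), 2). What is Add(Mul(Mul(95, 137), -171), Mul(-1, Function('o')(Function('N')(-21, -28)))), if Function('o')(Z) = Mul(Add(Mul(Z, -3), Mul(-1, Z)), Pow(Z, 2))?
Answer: 2742290307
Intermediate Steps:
Function('N')(C, G) = Mul(2, Pow(C, 2)) (Function('N')(C, G) = Mul(Pow(C, 2), 2) = Mul(2, Pow(C, 2)))
Function('o')(Z) = Mul(-4, Pow(Z, 3)) (Function('o')(Z) = Mul(Add(Mul(-3, Z), Mul(-1, Z)), Pow(Z, 2)) = Mul(Mul(-4, Z), Pow(Z, 2)) = Mul(-4, Pow(Z, 3)))
Add(Mul(Mul(95, 137), -171), Mul(-1, Function('o')(Function('N')(-21, -28)))) = Add(Mul(Mul(95, 137), -171), Mul(-1, Mul(-4, Pow(Mul(2, Pow(-21, 2)), 3)))) = Add(Mul(13015, -171), Mul(-1, Mul(-4, Pow(Mul(2, 441), 3)))) = Add(-2225565, Mul(-1, Mul(-4, Pow(882, 3)))) = Add(-2225565, Mul(-1, Mul(-4, 686128968))) = Add(-2225565, Mul(-1, -2744515872)) = Add(-2225565, 2744515872) = 2742290307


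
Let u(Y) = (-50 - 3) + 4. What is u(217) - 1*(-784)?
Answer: 735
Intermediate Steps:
u(Y) = -49 (u(Y) = -53 + 4 = -49)
u(217) - 1*(-784) = -49 - 1*(-784) = -49 + 784 = 735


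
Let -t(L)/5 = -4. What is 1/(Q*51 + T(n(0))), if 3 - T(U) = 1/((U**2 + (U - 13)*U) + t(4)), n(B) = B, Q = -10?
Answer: -20/10141 ≈ -0.0019722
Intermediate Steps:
t(L) = 20 (t(L) = -5*(-4) = 20)
T(U) = 3 - 1/(20 + U**2 + U*(-13 + U)) (T(U) = 3 - 1/((U**2 + (U - 13)*U) + 20) = 3 - 1/((U**2 + (-13 + U)*U) + 20) = 3 - 1/((U**2 + U*(-13 + U)) + 20) = 3 - 1/(20 + U**2 + U*(-13 + U)))
1/(Q*51 + T(n(0))) = 1/(-10*51 + (59 - 39*0 + 6*0**2)/(20 - 13*0 + 2*0**2)) = 1/(-510 + (59 + 0 + 6*0)/(20 + 0 + 2*0)) = 1/(-510 + (59 + 0 + 0)/(20 + 0 + 0)) = 1/(-510 + 59/20) = 1/(-10141/20) = -20/10141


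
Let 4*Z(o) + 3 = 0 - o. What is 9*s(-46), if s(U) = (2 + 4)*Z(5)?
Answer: -108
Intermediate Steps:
Z(o) = -¾ - o/4 (Z(o) = -¾ + (0 - o)/4 = -¾ + (-o)/4 = -¾ - o/4)
s(U) = -12 (s(U) = (2 + 4)*(-¾ - ¼*5) = 6*(-¾ - 5/4) = 6*(-2) = -12)
9*s(-46) = 9*(-12) = -108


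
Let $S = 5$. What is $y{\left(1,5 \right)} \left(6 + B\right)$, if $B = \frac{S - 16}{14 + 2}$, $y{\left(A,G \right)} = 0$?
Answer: $0$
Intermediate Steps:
$B = - \frac{11}{16}$ ($B = \frac{5 - 16}{14 + 2} = - \frac{11}{16} \approx -0.6875$)
$y{\left(1,5 \right)} \left(6 + B\right) = 0 \left(6 - \frac{11}{16}\right) = 0 \cdot \frac{85}{16} = 0$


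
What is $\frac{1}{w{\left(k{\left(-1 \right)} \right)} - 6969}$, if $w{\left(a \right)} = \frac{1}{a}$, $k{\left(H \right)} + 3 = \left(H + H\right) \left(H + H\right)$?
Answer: $- \frac{1}{6968} \approx -0.00014351$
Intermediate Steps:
$k{\left(H \right)} = -3 + 4 H^{2}$ ($k{\left(H \right)} = -3 + \left(H + H\right) \left(H + H\right) = -3 + 2 H 2 H = -3 + 4 H^{2}$)
$\frac{1}{w{\left(k{\left(-1 \right)} \right)} - 6969} = \frac{1}{\frac{1}{-3 + 4 \left(-1\right)^{2}} - 6969} = \frac{1}{\frac{1}{-3 + 4 \cdot 1} - 6969} = \frac{1}{\frac{1}{-3 + 4} - 6969} = \frac{1}{1^{-1} - 6969} = \frac{1}{1 - 6969} = \frac{1}{-6968} = - \frac{1}{6968}$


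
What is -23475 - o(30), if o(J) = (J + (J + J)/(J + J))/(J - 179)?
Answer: -3497744/149 ≈ -23475.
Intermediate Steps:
o(J) = (1 + J)/(-179 + J) (o(J) = (J + (2*J)/((2*J)))/(-179 + J) = (J + (2*J)*(1/(2*J)))/(-179 + J) = (J + 1)/(-179 + J) = (1 + J)/(-179 + J))
-23475 - o(30) = -23475 - (1 + 30)/(-179 + 30) = -23475 - 31/(-149) = -23475 - (-1)*31/149 = -23475 - 1*(-31/149) = -23475 + 31/149 = -3497744/149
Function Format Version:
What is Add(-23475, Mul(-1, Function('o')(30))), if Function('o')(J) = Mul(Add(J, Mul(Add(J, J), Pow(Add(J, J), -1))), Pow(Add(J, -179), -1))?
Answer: Rational(-3497744, 149) ≈ -23475.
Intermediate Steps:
Function('o')(J) = Mul(Pow(Add(-179, J), -1), Add(1, J)) (Function('o')(J) = Mul(Add(J, Mul(Mul(2, J), Pow(Mul(2, J), -1))), Pow(Add(-179, J), -1)) = Mul(Add(J, Mul(Mul(2, J), Mul(Rational(1, 2), Pow(J, -1)))), Pow(Add(-179, J), -1)) = Mul(Add(J, 1), Pow(Add(-179, J), -1)) = Mul(Add(1, J), Pow(Add(-179, J), -1)) = Mul(Pow(Add(-179, J), -1), Add(1, J)))
Add(-23475, Mul(-1, Function('o')(30))) = Add(-23475, Mul(-1, Mul(Pow(Add(-179, 30), -1), Add(1, 30)))) = Add(-23475, Mul(-1, Mul(Pow(-149, -1), 31))) = Add(-23475, Mul(-1, Mul(Rational(-1, 149), 31))) = Add(-23475, Mul(-1, Rational(-31, 149))) = Add(-23475, Rational(31, 149)) = Rational(-3497744, 149)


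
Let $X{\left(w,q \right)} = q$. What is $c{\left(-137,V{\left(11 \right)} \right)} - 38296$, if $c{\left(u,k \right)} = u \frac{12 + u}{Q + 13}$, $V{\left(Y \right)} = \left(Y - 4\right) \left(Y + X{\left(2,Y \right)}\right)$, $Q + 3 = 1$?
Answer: $- \frac{404131}{11} \approx -36739.0$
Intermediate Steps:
$Q = -2$ ($Q = -3 + 1 = -2$)
$V{\left(Y \right)} = 2 Y \left(-4 + Y\right)$ ($V{\left(Y \right)} = \left(Y - 4\right) \left(Y + Y\right) = \left(-4 + Y\right) 2 Y = 2 Y \left(-4 + Y\right)$)
$c{\left(u,k \right)} = u \left(\frac{12}{11} + \frac{u}{11}\right)$ ($c{\left(u,k \right)} = u \frac{12 + u}{-2 + 13} = u \frac{12 + u}{11} = u \left(12 + u\right) \frac{1}{11} = u \left(\frac{12}{11} + \frac{u}{11}\right)$)
$c{\left(-137,V{\left(11 \right)} \right)} - 38296 = \frac{1}{11} \left(-137\right) \left(12 - 137\right) - 38296 = \frac{1}{11} \left(-137\right) \left(-125\right) - 38296 = \frac{17125}{11} - 38296 = - \frac{404131}{11}$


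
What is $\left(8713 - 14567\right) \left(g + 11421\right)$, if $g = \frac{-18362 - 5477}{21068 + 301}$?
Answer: $- \frac{1428560459540}{21369} \approx -6.6852 \cdot 10^{7}$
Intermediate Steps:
$g = - \frac{23839}{21369} \approx -1.1156$
$\left(8713 - 14567\right) \left(g + 11421\right) = \left(8713 - 14567\right) \left(- \frac{23839}{21369} + 11421\right) = \left(-5854\right) \frac{244031510}{21369} = - \frac{1428560459540}{21369}$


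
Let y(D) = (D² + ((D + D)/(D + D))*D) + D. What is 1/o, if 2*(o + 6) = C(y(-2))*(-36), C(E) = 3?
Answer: -1/60 ≈ -0.016667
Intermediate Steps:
y(D) = D² + 2*D (y(D) = (D² + ((2*D)/((2*D)))*D) + D = (D² + ((2*D)*(1/(2*D)))*D) + D = (D² + 1*D) + D = (D² + D) + D = (D + D²) + D = D² + 2*D)
o = -60 (o = -6 + (3*(-36))/2 = -6 + (½)*(-108) = -6 - 54 = -60)
1/o = 1/(-60) = -1/60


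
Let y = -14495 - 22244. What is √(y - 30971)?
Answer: I*√67710 ≈ 260.21*I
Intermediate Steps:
y = -36739
√(y - 30971) = √(-36739 - 30971) = √(-67710) = I*√67710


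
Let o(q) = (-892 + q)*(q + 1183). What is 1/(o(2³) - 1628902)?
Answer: -1/2681746 ≈ -3.7289e-7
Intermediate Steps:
o(q) = (-892 + q)*(1183 + q)
1/(o(2³) - 1628902) = 1/((-1055236 + (2³)² + 291*2³) - 1628902) = 1/((-1055236 + 8² + 291*8) - 1628902) = 1/((-1055236 + 64 + 2328) - 1628902) = 1/(-1052844 - 1628902) = 1/(-2681746) = -1/2681746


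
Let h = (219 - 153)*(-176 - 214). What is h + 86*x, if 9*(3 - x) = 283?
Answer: -253676/9 ≈ -28186.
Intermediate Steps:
x = -256/9 (x = 3 - 1/9*283 = 3 - 283/9 = -256/9 ≈ -28.444)
h = -25740 (h = 66*(-390) = -25740)
h + 86*x = -25740 + 86*(-256/9) = -25740 - 22016/9 = -253676/9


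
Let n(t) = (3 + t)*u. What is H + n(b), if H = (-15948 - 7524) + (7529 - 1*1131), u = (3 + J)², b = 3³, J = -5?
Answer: -16954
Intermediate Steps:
b = 27
u = 4 (u = (3 - 5)² = (-2)² = 4)
n(t) = 12 + 4*t (n(t) = (3 + t)*4 = 12 + 4*t)
H = -17074 (H = -23472 + (7529 - 1131) = -23472 + 6398 = -17074)
H + n(b) = -17074 + (12 + 4*27) = -17074 + (12 + 108) = -17074 + 120 = -16954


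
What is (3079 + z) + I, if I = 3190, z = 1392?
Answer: 7661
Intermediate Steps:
(3079 + z) + I = (3079 + 1392) + 3190 = 4471 + 3190 = 7661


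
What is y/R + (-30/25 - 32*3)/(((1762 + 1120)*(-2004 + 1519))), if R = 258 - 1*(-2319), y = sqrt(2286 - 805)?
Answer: 243/3494425 + sqrt(1481)/2577 ≈ 0.015003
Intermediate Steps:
y = sqrt(1481) ≈ 38.484
R = 2577 (R = 258 + 2319 = 2577)
y/R + (-30/25 - 32*3)/(((1762 + 1120)*(-2004 + 1519))) = sqrt(1481)/2577 + (-30/25 - 32*3)/(((1762 + 1120)*(-2004 + 1519))) = sqrt(1481)*(1/2577) + (-30*1/25 - 96)/((2882*(-485))) = sqrt(1481)/2577 + (-6/5 - 96)/(-1397770) = sqrt(1481)/2577 - 486/5*(-1/1397770) = sqrt(1481)/2577 + 243/3494425 = 243/3494425 + sqrt(1481)/2577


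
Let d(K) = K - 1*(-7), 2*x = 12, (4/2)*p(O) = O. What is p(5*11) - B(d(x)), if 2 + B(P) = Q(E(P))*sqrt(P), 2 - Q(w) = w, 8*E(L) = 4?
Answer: 59/2 - 3*sqrt(13)/2 ≈ 24.092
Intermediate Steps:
p(O) = O/2
E(L) = 1/2 (E(L) = (1/8)*4 = 1/2)
x = 6 (x = (1/2)*12 = 6)
d(K) = 7 + K (d(K) = K + 7 = 7 + K)
Q(w) = 2 - w
B(P) = -2 + 3*sqrt(P)/2 (B(P) = -2 + (2 - 1*1/2)*sqrt(P) = -2 + (2 - 1/2)*sqrt(P) = -2 + 3*sqrt(P)/2)
p(5*11) - B(d(x)) = (5*11)/2 - (-2 + 3*sqrt(7 + 6)/2) = (1/2)*55 - (-2 + 3*sqrt(13)/2) = 55/2 + (2 - 3*sqrt(13)/2) = 59/2 - 3*sqrt(13)/2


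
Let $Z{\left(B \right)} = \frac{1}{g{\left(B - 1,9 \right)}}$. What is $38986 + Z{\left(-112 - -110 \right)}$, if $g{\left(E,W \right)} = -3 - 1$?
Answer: $\frac{155943}{4} \approx 38986.0$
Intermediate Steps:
$g{\left(E,W \right)} = -4$
$Z{\left(B \right)} = - \frac{1}{4}$ ($Z{\left(B \right)} = \frac{1}{-4} = - \frac{1}{4}$)
$38986 + Z{\left(-112 - -110 \right)} = 38986 - \frac{1}{4} = \frac{155943}{4}$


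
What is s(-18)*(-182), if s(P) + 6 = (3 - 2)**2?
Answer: 910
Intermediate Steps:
s(P) = -5 (s(P) = -6 + (3 - 2)**2 = -6 + 1**2 = -6 + 1 = -5)
s(-18)*(-182) = -5*(-182) = 910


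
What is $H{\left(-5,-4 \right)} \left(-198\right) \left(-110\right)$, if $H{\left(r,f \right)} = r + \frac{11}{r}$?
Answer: $-156816$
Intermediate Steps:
$H{\left(-5,-4 \right)} \left(-198\right) \left(-110\right) = \left(-5 + \frac{11}{-5}\right) \left(-198\right) \left(-110\right) = \left(-5 + 11 \left(- \frac{1}{5}\right)\right) \left(-198\right) \left(-110\right) = \left(-5 - \frac{11}{5}\right) \left(-198\right) \left(-110\right) = \left(- \frac{36}{5}\right) \left(-198\right) \left(-110\right) = \frac{7128}{5} \left(-110\right) = -156816$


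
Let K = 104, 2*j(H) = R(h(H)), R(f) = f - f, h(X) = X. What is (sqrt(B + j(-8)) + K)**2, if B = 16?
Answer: 11664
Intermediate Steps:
R(f) = 0
j(H) = 0 (j(H) = (1/2)*0 = 0)
(sqrt(B + j(-8)) + K)**2 = (sqrt(16 + 0) + 104)**2 = (sqrt(16) + 104)**2 = (4 + 104)**2 = 108**2 = 11664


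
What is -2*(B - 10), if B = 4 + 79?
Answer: -146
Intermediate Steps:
B = 83
-2*(B - 10) = -2*(83 - 10) = -2*73 = -146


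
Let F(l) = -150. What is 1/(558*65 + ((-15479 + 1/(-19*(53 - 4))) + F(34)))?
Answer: 931/19216770 ≈ 4.8447e-5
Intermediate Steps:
1/(558*65 + ((-15479 + 1/(-19*(53 - 4))) + F(34))) = 1/(558*65 + ((-15479 + 1/(-19*(53 - 4))) - 150)) = 1/(36270 + ((-15479 + 1/(-19*49)) - 150)) = 1/(36270 + ((-15479 + 1/(-931)) - 150)) = 1/(36270 + ((-15479 - 1/931) - 150)) = 1/(36270 + (-14410950/931 - 150)) = 1/(36270 - 14550600/931) = 1/(19216770/931) = 931/19216770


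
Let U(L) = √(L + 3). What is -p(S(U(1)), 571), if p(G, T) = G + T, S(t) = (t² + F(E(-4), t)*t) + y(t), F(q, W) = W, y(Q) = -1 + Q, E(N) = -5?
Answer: -580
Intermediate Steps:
U(L) = √(3 + L)
S(t) = -1 + t + 2*t² (S(t) = (t² + t*t) + (-1 + t) = (t² + t²) + (-1 + t) = 2*t² + (-1 + t) = -1 + t + 2*t²)
-p(S(U(1)), 571) = -((-1 + √(3 + 1) + 2*(√(3 + 1))²) + 571) = -((-1 + √4 + 2*(√4)²) + 571) = -((-1 + 2 + 2*2²) + 571) = -((-1 + 2 + 2*4) + 571) = -((-1 + 2 + 8) + 571) = -(9 + 571) = -1*580 = -580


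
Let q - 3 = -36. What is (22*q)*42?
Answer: -30492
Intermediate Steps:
q = -33 (q = 3 - 36 = -33)
(22*q)*42 = (22*(-33))*42 = -726*42 = -30492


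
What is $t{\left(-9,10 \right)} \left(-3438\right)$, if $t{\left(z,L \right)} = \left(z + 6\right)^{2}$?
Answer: $-30942$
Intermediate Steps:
$t{\left(z,L \right)} = \left(6 + z\right)^{2}$
$t{\left(-9,10 \right)} \left(-3438\right) = \left(6 - 9\right)^{2} \left(-3438\right) = \left(-3\right)^{2} \left(-3438\right) = 9 \left(-3438\right) = -30942$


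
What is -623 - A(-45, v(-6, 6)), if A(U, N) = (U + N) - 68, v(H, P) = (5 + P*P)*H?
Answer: -264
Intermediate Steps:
v(H, P) = H*(5 + P²) (v(H, P) = (5 + P²)*H = H*(5 + P²))
A(U, N) = -68 + N + U (A(U, N) = (N + U) - 68 = -68 + N + U)
-623 - A(-45, v(-6, 6)) = -623 - (-68 - 6*(5 + 6²) - 45) = -623 - (-68 - 6*(5 + 36) - 45) = -623 - (-68 - 6*41 - 45) = -623 - (-68 - 246 - 45) = -623 - 1*(-359) = -623 + 359 = -264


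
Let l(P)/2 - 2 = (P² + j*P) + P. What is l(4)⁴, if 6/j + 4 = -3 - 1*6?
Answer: 75391979776/28561 ≈ 2.6397e+6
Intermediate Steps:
j = -6/13 (j = 6/(-4 + (-3 - 1*6)) = 6/(-4 + (-3 - 6)) = 6/(-4 - 9) = 6/(-13) = 6*(-1/13) = -6/13 ≈ -0.46154)
l(P) = 4 + 2*P² + 14*P/13 (l(P) = 4 + 2*((P² - 6*P/13) + P) = 4 + 2*(P² + 7*P/13) = 4 + (2*P² + 14*P/13) = 4 + 2*P² + 14*P/13)
l(4)⁴ = (4 + 2*4² + (14/13)*4)⁴ = (4 + 2*16 + 56/13)⁴ = (4 + 32 + 56/13)⁴ = (524/13)⁴ = 75391979776/28561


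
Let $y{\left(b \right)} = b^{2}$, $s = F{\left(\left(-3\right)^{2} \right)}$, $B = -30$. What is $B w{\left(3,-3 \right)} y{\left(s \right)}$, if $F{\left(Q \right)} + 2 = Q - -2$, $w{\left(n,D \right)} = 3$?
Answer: $-7290$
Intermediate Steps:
$F{\left(Q \right)} = Q$ ($F{\left(Q \right)} = -2 + \left(Q - -2\right) = -2 + \left(Q + 2\right) = -2 + \left(2 + Q\right) = Q$)
$s = 9$ ($s = \left(-3\right)^{2} = 9$)
$B w{\left(3,-3 \right)} y{\left(s \right)} = \left(-30\right) 3 \cdot 9^{2} = \left(-90\right) 81 = -7290$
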